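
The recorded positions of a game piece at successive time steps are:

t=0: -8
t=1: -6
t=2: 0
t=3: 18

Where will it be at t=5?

234

Consecutive displacements +2, +6, +18 scale by a factor of 3 each step.
step 4: 18 + 54 → 72
step 5: 72 + 162 → 234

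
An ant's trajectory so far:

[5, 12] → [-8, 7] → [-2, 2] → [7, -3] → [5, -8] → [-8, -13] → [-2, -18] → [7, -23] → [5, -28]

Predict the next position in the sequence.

[-8, -33]

First: cycles through 5, -8, -2, 7 every 4 steps. Step 9 lands at position 1 of the cycle → -8.
Second: linear, -5 per step → -33 at step 9.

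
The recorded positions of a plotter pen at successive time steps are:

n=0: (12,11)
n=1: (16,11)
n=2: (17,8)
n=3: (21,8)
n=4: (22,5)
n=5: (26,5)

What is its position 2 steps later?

(31,2)

Differencing gives (+4,+0), (+1,-3), (+4,+0), (+1,-3), (+4,+0). This is the pattern (+4,+0), (+1,-3) repeated.
step 6: apply (+1,-3) → (27,2)
step 7: apply (+4,+0) → (31,2)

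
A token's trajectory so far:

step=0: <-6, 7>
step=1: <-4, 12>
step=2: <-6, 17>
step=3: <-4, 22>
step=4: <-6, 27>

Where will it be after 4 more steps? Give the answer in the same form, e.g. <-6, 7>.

<-6, 47>

The first coordinate repeats the cycle [-6, -4] with period 2; step 8 mod 2 = 0, giving -6.
The second coordinate changes by +5 each step, so at step 8 it is 7 + 8·(5) = 47.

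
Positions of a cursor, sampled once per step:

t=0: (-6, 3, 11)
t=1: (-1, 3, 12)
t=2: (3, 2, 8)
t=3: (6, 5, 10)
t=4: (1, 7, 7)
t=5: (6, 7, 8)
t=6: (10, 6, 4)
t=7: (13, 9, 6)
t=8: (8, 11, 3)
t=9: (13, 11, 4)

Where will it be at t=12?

(15, 15, -1)

The moves between consecutive positions are (+5, +0, +1), (+4, -1, -4), (+3, +3, +2), (-5, +2, -3), (+5, +0, +1), (+4, -1, -4), (+3, +3, +2), (-5, +2, -3), (+5, +0, +1); they repeat the 4-cycle [(+5, +0, +1), (+4, -1, -4), (+3, +3, +2), (-5, +2, -3)].
step 10: apply (+4, -1, -4) → (17, 10, 0)
step 11: apply (+3, +3, +2) → (20, 13, 2)
step 12: apply (-5, +2, -3) → (15, 15, -1)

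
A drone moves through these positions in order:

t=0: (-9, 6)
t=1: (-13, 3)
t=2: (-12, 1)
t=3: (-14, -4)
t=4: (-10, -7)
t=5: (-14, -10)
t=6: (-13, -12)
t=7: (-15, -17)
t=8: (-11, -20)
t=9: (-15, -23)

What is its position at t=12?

(-12, -33)

Step-to-step displacements: (-4, -3), (+1, -2), (-2, -5), (+4, -3), (-4, -3), (+1, -2), (-2, -5), (+4, -3), (-4, -3) — a repeating cycle of length 4.
step 10: apply (+1, -2) → (-14, -25)
step 11: apply (-2, -5) → (-16, -30)
step 12: apply (+4, -3) → (-12, -33)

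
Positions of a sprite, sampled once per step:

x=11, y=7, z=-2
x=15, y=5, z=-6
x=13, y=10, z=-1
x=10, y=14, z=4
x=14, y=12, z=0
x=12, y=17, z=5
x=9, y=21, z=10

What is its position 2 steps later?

Step-to-step displacements: (+4, -2, -4), (-2, +5, +5), (-3, +4, +5), (+4, -2, -4), (-2, +5, +5), (-3, +4, +5) — a repeating cycle of length 3.
step 7: apply (+4, -2, -4) → x=13, y=19, z=6
step 8: apply (-2, +5, +5) → x=11, y=24, z=11

x=11, y=24, z=11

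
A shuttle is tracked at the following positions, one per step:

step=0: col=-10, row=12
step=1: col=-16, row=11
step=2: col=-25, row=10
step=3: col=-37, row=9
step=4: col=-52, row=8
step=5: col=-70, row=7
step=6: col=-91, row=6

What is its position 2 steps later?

Taking differences between consecutive positions: (-6,-1), (-9,-1), (-12,-1), (-15,-1), (-18,-1), (-21,-1). These grow by (-3,+0) each step.
step 7: col=-91, row=6 + (-24,-1) → col=-115, row=5
step 8: col=-115, row=5 + (-27,-1) → col=-142, row=4

col=-142, row=4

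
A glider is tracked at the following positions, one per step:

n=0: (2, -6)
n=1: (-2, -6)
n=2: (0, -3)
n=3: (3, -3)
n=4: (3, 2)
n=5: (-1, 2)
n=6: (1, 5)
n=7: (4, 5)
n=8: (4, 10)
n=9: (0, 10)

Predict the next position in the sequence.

(2, 13)

The moves between consecutive positions are (-4, +0), (+2, +3), (+3, +0), (+0, +5), (-4, +0), (+2, +3), (+3, +0), (+0, +5), (-4, +0); they repeat the 4-cycle [(-4, +0), (+2, +3), (+3, +0), (+0, +5)].
step 10: apply (+2, +3) → (2, 13)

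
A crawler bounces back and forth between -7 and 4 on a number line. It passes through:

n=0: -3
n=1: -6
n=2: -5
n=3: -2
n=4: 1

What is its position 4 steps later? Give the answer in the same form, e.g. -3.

The value travels 3 per step and bounces off the walls at -7 and 4.
  step 5: 1 → 4
  step 6: 4 → 1
  step 7: 1 → -2
  step 8: -2 → -5

-5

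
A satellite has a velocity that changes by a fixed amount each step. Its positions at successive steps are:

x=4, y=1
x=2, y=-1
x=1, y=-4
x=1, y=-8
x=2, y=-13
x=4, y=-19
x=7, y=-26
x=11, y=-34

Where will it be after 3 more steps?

x=29, y=-64

Successive displacements: (-2, -2), (-1, -3), (+0, -4), (+1, -5), (+2, -6), (+3, -7), (+4, -8) — each changes by (+1, -1).
step 8: x=11, y=-34 + (+5, -9) → x=16, y=-43
step 9: x=16, y=-43 + (+6, -10) → x=22, y=-53
step 10: x=22, y=-53 + (+7, -11) → x=29, y=-64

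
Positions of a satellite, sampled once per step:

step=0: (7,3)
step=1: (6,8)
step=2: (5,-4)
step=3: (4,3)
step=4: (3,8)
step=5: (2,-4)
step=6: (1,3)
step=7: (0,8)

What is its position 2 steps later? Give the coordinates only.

The first coordinate changes by -1 each step, so at step 9 it is 7 + 9·(-1) = -2.
The second coordinate repeats the cycle [3, 8, -4] with period 3; step 9 mod 3 = 0, giving 3.

(-2,3)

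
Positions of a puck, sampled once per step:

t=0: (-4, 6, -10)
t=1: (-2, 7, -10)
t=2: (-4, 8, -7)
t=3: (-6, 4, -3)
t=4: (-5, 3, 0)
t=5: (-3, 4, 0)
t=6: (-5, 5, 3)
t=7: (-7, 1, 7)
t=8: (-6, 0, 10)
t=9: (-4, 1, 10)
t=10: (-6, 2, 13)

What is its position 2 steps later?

Differencing gives (+2, +1, +0), (-2, +1, +3), (-2, -4, +4), (+1, -1, +3), (+2, +1, +0), (-2, +1, +3), (-2, -4, +4), (+1, -1, +3), (+2, +1, +0), (-2, +1, +3). This is the pattern (+2, +1, +0), (-2, +1, +3), (-2, -4, +4), (+1, -1, +3) repeated.
step 11: apply (-2, -4, +4) → (-8, -2, 17)
step 12: apply (+1, -1, +3) → (-7, -3, 20)

(-7, -3, 20)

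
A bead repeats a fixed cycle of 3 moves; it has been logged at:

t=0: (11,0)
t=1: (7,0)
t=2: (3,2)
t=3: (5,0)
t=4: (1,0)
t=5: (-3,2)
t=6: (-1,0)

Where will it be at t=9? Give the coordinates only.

(-7,0)

The moves between consecutive positions are (-4,+0), (-4,+2), (+2,-2), (-4,+0), (-4,+2), (+2,-2); they repeat the 3-cycle [(-4,+0), (-4,+2), (+2,-2)].
step 7: apply (-4,+0) → (-5,0)
step 8: apply (-4,+2) → (-9,2)
step 9: apply (+2,-2) → (-7,0)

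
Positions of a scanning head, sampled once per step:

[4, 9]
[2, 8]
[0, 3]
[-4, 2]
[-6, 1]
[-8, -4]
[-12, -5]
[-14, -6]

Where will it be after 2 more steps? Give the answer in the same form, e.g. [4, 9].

[-20, -12]

Differencing gives [-2, -1], [-2, -5], [-4, -1], [-2, -1], [-2, -5], [-4, -1], [-2, -1]. This is the pattern [-2, -1], [-2, -5], [-4, -1] repeated.
step 8: apply [-2, -5] → [-16, -11]
step 9: apply [-4, -1] → [-20, -12]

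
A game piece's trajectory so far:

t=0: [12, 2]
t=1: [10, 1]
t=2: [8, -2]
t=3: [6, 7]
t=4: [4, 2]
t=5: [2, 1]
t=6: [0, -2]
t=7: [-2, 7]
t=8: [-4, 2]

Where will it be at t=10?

[-8, -2]

First: linear, -2 per step → -8 at step 10.
Second: cycles through 2, 1, -2, 7 every 4 steps. Step 10 lands at position 2 of the cycle → -2.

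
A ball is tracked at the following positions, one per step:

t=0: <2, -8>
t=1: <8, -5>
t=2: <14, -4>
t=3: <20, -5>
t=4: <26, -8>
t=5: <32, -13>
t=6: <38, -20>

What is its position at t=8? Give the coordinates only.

<50, -40>

Successive displacements: <+6, +3>, <+6, +1>, <+6, -1>, <+6, -3>, <+6, -5>, <+6, -7> — each changes by <+0, -2>.
step 7: <38, -20> + <+6, -9> → <44, -29>
step 8: <44, -29> + <+6, -11> → <50, -40>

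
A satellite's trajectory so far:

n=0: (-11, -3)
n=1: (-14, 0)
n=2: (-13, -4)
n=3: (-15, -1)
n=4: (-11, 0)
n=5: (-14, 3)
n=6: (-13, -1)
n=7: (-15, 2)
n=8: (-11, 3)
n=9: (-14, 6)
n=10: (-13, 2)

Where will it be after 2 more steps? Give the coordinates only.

Step-to-step displacements: (-3, +3), (+1, -4), (-2, +3), (+4, +1), (-3, +3), (+1, -4), (-2, +3), (+4, +1), (-3, +3), (+1, -4) — a repeating cycle of length 4.
step 11: apply (-2, +3) → (-15, 5)
step 12: apply (+4, +1) → (-11, 6)

(-11, 6)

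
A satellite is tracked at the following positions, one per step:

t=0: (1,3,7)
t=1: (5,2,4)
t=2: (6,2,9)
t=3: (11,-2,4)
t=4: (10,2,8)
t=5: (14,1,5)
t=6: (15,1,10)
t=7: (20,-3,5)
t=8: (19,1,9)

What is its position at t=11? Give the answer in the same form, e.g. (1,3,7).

(29,-4,6)

Differencing gives (+4,-1,-3), (+1,+0,+5), (+5,-4,-5), (-1,+4,+4), (+4,-1,-3), (+1,+0,+5), (+5,-4,-5), (-1,+4,+4). This is the pattern (+4,-1,-3), (+1,+0,+5), (+5,-4,-5), (-1,+4,+4) repeated.
step 9: apply (+4,-1,-3) → (23,0,6)
step 10: apply (+1,+0,+5) → (24,0,11)
step 11: apply (+5,-4,-5) → (29,-4,6)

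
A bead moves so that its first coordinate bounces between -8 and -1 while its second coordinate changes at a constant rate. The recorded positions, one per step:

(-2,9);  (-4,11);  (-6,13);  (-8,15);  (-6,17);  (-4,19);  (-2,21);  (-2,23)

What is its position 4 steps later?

(-6,31)

The first coordinate reflects between -8 and -1, moving 2 per step.
  step 8: -2 → -4
  step 9: -4 → -6
  step 10: -6 → -8
  step 11: -8 → -6
The second coordinate changes by +2 each step: at step 11 it is 31.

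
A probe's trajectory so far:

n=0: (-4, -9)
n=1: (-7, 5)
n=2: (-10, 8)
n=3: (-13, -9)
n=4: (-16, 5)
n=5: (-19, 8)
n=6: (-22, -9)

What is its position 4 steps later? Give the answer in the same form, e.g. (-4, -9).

First: linear, -3 per step → -34 at step 10.
Second: cycles through -9, 5, 8 every 3 steps. Step 10 lands at position 1 of the cycle → 5.

(-34, 5)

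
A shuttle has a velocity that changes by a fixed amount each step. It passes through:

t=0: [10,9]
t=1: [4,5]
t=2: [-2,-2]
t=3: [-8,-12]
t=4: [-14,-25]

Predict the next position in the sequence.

Taking differences between consecutive positions: [-6,-4], [-6,-7], [-6,-10], [-6,-13]. These grow by [+0,-3] each step.
step 5: [-14,-25] + [-6,-16] → [-20,-41]

[-20,-41]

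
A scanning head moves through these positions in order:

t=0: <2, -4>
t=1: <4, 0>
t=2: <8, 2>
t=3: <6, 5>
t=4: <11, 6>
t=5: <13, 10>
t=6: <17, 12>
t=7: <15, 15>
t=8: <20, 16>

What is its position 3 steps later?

Step-to-step displacements: <+2, +4>, <+4, +2>, <-2, +3>, <+5, +1>, <+2, +4>, <+4, +2>, <-2, +3>, <+5, +1> — a repeating cycle of length 4.
step 9: apply <+2, +4> → <22, 20>
step 10: apply <+4, +2> → <26, 22>
step 11: apply <-2, +3> → <24, 25>

<24, 25>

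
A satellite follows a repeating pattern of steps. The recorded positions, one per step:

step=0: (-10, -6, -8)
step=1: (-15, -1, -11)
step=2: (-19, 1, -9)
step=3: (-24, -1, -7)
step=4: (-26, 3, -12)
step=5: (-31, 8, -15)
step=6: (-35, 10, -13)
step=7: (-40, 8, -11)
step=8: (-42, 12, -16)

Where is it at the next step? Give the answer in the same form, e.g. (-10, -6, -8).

(-47, 17, -19)

Differencing gives (-5, +5, -3), (-4, +2, +2), (-5, -2, +2), (-2, +4, -5), (-5, +5, -3), (-4, +2, +2), (-5, -2, +2), (-2, +4, -5). This is the pattern (-5, +5, -3), (-4, +2, +2), (-5, -2, +2), (-2, +4, -5) repeated.
step 9: apply (-5, +5, -3) → (-47, 17, -19)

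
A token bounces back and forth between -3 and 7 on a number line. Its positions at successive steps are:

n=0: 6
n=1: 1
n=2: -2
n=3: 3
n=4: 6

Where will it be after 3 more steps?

3

The value travels 5 per step and bounces off the walls at -3 and 7.
  step 5: 6 → 1
  step 6: 1 → -2
  step 7: -2 → 3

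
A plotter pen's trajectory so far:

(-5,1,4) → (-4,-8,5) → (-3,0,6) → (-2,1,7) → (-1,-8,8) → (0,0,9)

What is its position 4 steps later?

(4,1,13)

The first coordinate changes by +1 each step, so at step 9 it is -5 + 9·(1) = 4.
The second coordinate repeats the cycle [1, -8, 0] with period 3; step 9 mod 3 = 0, giving 1.
The third coordinate changes by +1 each step, so at step 9 it is 4 + 9·(1) = 13.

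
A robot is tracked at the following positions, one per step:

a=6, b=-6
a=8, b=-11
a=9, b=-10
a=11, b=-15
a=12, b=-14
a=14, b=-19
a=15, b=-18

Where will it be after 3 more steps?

a=20, b=-27

Differencing gives (+2, -5), (+1, +1), (+2, -5), (+1, +1), (+2, -5), (+1, +1). This is the pattern (+2, -5), (+1, +1) repeated.
step 7: apply (+2, -5) → a=17, b=-23
step 8: apply (+1, +1) → a=18, b=-22
step 9: apply (+2, -5) → a=20, b=-27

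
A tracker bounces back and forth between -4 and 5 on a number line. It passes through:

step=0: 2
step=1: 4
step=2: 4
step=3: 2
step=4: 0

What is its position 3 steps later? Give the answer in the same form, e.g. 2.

The value reflects between -4 and 5, moving 2 per step.
  step 5: 0 → -2
  step 6: -2 → -4
  step 7: -4 → -2

-2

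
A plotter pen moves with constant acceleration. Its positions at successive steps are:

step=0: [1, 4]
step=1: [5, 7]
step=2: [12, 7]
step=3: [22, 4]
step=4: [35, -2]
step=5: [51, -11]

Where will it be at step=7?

[92, -38]

Taking differences between consecutive positions: [+4, +3], [+7, +0], [+10, -3], [+13, -6], [+16, -9]. These grow by [+3, -3] each step.
step 6: [51, -11] + [+19, -12] → [70, -23]
step 7: [70, -23] + [+22, -15] → [92, -38]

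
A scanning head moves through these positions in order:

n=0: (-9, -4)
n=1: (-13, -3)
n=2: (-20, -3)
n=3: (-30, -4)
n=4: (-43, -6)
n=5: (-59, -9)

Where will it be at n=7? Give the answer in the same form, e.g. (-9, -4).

(-100, -18)

Successive displacements: (-4, +1), (-7, +0), (-10, -1), (-13, -2), (-16, -3) — each changes by (-3, -1).
step 6: (-59, -9) + (-19, -4) → (-78, -13)
step 7: (-78, -13) + (-22, -5) → (-100, -18)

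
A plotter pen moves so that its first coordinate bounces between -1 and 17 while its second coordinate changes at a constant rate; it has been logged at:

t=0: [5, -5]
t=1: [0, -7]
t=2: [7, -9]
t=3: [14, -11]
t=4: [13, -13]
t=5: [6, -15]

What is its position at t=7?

The first coordinate travels 7 per step and bounces off the walls at -1 and 17.
  step 6: 6 → -1
  step 7: -1 → 6
The second coordinate changes by -2 each step: at step 7 it is -19.

[6, -19]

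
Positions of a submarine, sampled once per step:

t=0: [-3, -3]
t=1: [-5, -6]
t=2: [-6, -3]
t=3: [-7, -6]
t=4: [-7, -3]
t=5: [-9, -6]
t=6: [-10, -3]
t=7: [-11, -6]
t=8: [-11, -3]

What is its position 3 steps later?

Step-to-step displacements: [-2, -3], [-1, +3], [-1, -3], [+0, +3], [-2, -3], [-1, +3], [-1, -3], [+0, +3] — a repeating cycle of length 4.
step 9: apply [-2, -3] → [-13, -6]
step 10: apply [-1, +3] → [-14, -3]
step 11: apply [-1, -3] → [-15, -6]

[-15, -6]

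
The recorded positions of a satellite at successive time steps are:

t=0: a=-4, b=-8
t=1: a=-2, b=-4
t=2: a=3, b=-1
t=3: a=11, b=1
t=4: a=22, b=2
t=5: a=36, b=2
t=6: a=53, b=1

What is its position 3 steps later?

Taking differences between consecutive positions: (+2, +4), (+5, +3), (+8, +2), (+11, +1), (+14, +0), (+17, -1). These grow by (+3, -1) each step.
step 7: a=53, b=1 + (+20, -2) → a=73, b=-1
step 8: a=73, b=-1 + (+23, -3) → a=96, b=-4
step 9: a=96, b=-4 + (+26, -4) → a=122, b=-8

a=122, b=-8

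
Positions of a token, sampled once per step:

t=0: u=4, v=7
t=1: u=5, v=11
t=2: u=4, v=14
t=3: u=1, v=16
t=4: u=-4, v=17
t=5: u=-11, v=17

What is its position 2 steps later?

u=-31, v=14

Taking differences between consecutive positions: (+1, +4), (-1, +3), (-3, +2), (-5, +1), (-7, +0). These grow by (-2, -1) each step.
step 6: u=-11, v=17 + (-9, -1) → u=-20, v=16
step 7: u=-20, v=16 + (-11, -2) → u=-31, v=14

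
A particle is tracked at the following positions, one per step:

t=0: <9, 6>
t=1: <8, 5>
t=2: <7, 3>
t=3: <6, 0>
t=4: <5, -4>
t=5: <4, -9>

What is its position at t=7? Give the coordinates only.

<2, -22>

Successive displacements: <-1, -1>, <-1, -2>, <-1, -3>, <-1, -4>, <-1, -5> — each changes by <+0, -1>.
step 6: <4, -9> + <-1, -6> → <3, -15>
step 7: <3, -15> + <-1, -7> → <2, -22>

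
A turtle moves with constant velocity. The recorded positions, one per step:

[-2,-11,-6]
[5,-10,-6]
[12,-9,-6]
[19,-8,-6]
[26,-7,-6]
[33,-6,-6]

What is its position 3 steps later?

Each step adds [+7,+1,+0] to the position.
step 6: [33,-6,-6] + [+7,+1,+0] → [40,-5,-6]
step 7: [40,-5,-6] + [+7,+1,+0] → [47,-4,-6]
step 8: [47,-4,-6] + [+7,+1,+0] → [54,-3,-6]

[54,-3,-6]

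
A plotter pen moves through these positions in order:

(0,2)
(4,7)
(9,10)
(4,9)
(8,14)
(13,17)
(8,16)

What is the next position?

The moves between consecutive positions are (+4,+5), (+5,+3), (-5,-1), (+4,+5), (+5,+3), (-5,-1); they repeat the 3-cycle [(+4,+5), (+5,+3), (-5,-1)].
step 7: apply (+4,+5) → (12,21)

(12,21)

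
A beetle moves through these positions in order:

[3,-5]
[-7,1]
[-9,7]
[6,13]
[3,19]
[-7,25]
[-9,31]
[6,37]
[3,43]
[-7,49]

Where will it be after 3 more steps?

The first coordinate repeats the cycle [3, -7, -9, 6] with period 4; step 12 mod 4 = 0, giving 3.
The second coordinate changes by +6 each step, so at step 12 it is -5 + 12·(6) = 67.

[3,67]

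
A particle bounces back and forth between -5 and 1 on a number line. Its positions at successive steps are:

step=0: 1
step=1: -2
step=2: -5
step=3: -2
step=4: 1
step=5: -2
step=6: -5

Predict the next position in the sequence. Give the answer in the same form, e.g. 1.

-2

The value travels 3 per step and bounces off the walls at -5 and 1.
  step 7: -5 → -2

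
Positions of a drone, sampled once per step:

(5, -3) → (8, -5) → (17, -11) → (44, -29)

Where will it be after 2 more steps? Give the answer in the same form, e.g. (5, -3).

Consecutive displacements (+3, -2), (+9, -6), (+27, -18) scale by a factor of 3 each step.
step 4: (44, -29) + (+81, -54) → (125, -83)
step 5: (125, -83) + (+243, -162) → (368, -245)

(368, -245)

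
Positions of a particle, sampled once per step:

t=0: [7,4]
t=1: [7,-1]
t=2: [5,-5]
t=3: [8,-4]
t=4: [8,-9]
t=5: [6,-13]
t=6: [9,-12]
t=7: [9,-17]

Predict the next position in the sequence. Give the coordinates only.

Step-to-step displacements: [+0,-5], [-2,-4], [+3,+1], [+0,-5], [-2,-4], [+3,+1], [+0,-5] — a repeating cycle of length 3.
step 8: apply [-2,-4] → [7,-21]

[7,-21]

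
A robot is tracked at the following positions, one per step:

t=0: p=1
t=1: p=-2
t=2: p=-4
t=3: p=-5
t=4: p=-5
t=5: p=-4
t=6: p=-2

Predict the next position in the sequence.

Taking differences between consecutive positions: -3, -2, -1, +0, +1, +2. These grow by +1 each step.
step 7: -2 + 3 → p=1

p=1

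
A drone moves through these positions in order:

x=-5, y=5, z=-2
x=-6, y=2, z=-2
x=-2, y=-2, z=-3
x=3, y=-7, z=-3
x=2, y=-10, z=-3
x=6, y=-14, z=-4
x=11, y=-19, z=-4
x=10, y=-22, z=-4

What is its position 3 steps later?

x=18, y=-34, z=-5

The moves between consecutive positions are (-1, -3, +0), (+4, -4, -1), (+5, -5, +0), (-1, -3, +0), (+4, -4, -1), (+5, -5, +0), (-1, -3, +0); they repeat the 3-cycle [(-1, -3, +0), (+4, -4, -1), (+5, -5, +0)].
step 8: apply (+4, -4, -1) → x=14, y=-26, z=-5
step 9: apply (+5, -5, +0) → x=19, y=-31, z=-5
step 10: apply (-1, -3, +0) → x=18, y=-34, z=-5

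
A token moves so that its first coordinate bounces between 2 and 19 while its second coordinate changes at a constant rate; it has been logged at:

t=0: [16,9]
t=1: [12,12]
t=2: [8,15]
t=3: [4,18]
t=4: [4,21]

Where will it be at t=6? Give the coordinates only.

[12,27]

The first coordinate travels 4 per step and bounces off the walls at 2 and 19.
  step 5: 4 → 8
  step 6: 8 → 12
The second coordinate changes by +3 each step: at step 6 it is 27.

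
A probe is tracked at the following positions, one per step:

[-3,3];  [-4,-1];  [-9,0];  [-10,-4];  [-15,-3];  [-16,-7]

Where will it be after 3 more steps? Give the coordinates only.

[-27,-9]

Step-to-step displacements: [-1,-4], [-5,+1], [-1,-4], [-5,+1], [-1,-4] — a repeating cycle of length 2.
step 6: apply [-5,+1] → [-21,-6]
step 7: apply [-1,-4] → [-22,-10]
step 8: apply [-5,+1] → [-27,-9]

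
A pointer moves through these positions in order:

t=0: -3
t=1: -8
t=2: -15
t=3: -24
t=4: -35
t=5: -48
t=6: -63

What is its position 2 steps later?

-99

First differences are -5, -7, -9, -11, -13, -15; their common second difference is -2 (constant acceleration).
step 7: -63 − 17 → -80
step 8: -80 − 19 → -99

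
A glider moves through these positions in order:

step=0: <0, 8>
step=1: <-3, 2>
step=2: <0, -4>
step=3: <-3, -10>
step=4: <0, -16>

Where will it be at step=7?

<-3, -34>

The first coordinate repeats the cycle [0, -3] with period 2; step 7 mod 2 = 1, giving -3.
The second coordinate changes by -6 each step, so at step 7 it is 8 + 7·(-6) = -34.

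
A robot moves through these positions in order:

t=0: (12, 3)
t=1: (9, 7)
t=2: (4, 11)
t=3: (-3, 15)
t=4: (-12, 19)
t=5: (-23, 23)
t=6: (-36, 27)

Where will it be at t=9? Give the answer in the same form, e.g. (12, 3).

(-87, 39)

Taking differences between consecutive positions: (-3, +4), (-5, +4), (-7, +4), (-9, +4), (-11, +4), (-13, +4). These grow by (-2, +0) each step.
step 7: (-36, 27) + (-15, +4) → (-51, 31)
step 8: (-51, 31) + (-17, +4) → (-68, 35)
step 9: (-68, 35) + (-19, +4) → (-87, 39)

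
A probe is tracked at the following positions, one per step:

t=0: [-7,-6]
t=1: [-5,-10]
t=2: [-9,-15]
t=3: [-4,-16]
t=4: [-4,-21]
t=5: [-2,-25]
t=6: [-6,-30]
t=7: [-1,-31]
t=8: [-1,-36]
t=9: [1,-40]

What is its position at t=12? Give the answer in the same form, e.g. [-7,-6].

[2,-51]

The moves between consecutive positions are [+2,-4], [-4,-5], [+5,-1], [+0,-5], [+2,-4], [-4,-5], [+5,-1], [+0,-5], [+2,-4]; they repeat the 4-cycle [[+2,-4], [-4,-5], [+5,-1], [+0,-5]].
step 10: apply [-4,-5] → [-3,-45]
step 11: apply [+5,-1] → [2,-46]
step 12: apply [+0,-5] → [2,-51]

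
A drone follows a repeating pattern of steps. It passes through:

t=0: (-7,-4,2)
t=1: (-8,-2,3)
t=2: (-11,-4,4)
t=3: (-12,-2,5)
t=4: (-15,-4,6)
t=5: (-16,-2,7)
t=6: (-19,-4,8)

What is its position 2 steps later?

Step-to-step displacements: (-1,+2,+1), (-3,-2,+1), (-1,+2,+1), (-3,-2,+1), (-1,+2,+1), (-3,-2,+1) — a repeating cycle of length 2.
step 7: apply (-1,+2,+1) → (-20,-2,9)
step 8: apply (-3,-2,+1) → (-23,-4,10)

(-23,-4,10)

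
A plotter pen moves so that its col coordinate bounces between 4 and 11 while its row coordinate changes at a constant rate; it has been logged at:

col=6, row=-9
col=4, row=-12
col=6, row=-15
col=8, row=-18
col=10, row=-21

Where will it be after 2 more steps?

The col coordinate reflects between 4 and 11, moving 2 per step.
  step 5: 10 → 10
  step 6: 10 → 8
The row coordinate changes by -3 each step: at step 6 it is -27.

col=8, row=-27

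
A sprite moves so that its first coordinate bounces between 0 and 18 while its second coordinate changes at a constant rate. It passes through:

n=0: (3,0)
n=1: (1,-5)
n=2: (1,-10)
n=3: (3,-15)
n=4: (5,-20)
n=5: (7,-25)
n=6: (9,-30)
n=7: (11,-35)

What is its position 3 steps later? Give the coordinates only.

The first coordinate reflects between 0 and 18, moving 2 per step.
  step 8: 11 → 13
  step 9: 13 → 15
  step 10: 15 → 17
The second coordinate changes by -5 each step: at step 10 it is -50.

(17,-50)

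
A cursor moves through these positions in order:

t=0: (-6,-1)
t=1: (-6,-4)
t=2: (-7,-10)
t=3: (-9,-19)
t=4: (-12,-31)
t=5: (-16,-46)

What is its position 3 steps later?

First differences are (+0,-3), (-1,-6), (-2,-9), (-3,-12), (-4,-15); their common second difference is (-1,-3) (constant acceleration).
step 6: (-16,-46) + (-5,-18) → (-21,-64)
step 7: (-21,-64) + (-6,-21) → (-27,-85)
step 8: (-27,-85) + (-7,-24) → (-34,-109)

(-34,-109)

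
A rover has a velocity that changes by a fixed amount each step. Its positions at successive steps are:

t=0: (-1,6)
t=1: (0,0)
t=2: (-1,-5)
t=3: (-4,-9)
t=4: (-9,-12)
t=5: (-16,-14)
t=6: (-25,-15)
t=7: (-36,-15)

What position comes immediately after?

(-49,-14)

Taking differences between consecutive positions: (+1,-6), (-1,-5), (-3,-4), (-5,-3), (-7,-2), (-9,-1), (-11,+0). These grow by (-2,+1) each step.
step 8: (-36,-15) + (-13,+1) → (-49,-14)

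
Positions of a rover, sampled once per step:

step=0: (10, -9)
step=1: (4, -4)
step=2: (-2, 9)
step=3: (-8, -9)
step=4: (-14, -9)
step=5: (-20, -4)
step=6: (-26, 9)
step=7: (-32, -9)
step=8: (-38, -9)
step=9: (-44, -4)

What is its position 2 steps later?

The first coordinate changes by -6 each step, so at step 11 it is 10 + 11·(-6) = -56.
The second coordinate repeats the cycle [-9, -4, 9, -9] with period 4; step 11 mod 4 = 3, giving -9.

(-56, -9)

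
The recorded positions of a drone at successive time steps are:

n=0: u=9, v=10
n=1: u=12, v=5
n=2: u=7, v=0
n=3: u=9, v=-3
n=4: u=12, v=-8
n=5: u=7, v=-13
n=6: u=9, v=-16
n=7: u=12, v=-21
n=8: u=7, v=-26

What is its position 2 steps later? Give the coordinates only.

Differencing gives (+3, -5), (-5, -5), (+2, -3), (+3, -5), (-5, -5), (+2, -3), (+3, -5), (-5, -5). This is the pattern (+3, -5), (-5, -5), (+2, -3) repeated.
step 9: apply (+2, -3) → u=9, v=-29
step 10: apply (+3, -5) → u=12, v=-34

u=12, v=-34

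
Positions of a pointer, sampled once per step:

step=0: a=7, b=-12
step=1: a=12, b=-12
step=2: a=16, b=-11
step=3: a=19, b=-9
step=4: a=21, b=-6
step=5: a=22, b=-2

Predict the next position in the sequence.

a=22, b=3

First differences are (+5,+0), (+4,+1), (+3,+2), (+2,+3), (+1,+4); their common second difference is (-1,+1) (constant acceleration).
step 6: a=22, b=-2 + (+0,+5) → a=22, b=3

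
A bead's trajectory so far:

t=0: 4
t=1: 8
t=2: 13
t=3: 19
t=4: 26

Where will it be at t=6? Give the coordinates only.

Successive displacements: +4, +5, +6, +7 — each changes by +1.
step 5: 26 + 8 → 34
step 6: 34 + 9 → 43

43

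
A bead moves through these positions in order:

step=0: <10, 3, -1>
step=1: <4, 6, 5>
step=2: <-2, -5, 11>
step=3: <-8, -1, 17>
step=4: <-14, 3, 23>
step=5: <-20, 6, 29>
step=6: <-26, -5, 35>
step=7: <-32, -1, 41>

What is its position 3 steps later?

The first coordinate changes by -6 each step, so at step 10 it is 10 + 10·(-6) = -50.
The second coordinate repeats the cycle [3, 6, -5, -1] with period 4; step 10 mod 4 = 2, giving -5.
The third coordinate changes by +6 each step, so at step 10 it is -1 + 10·(6) = 59.

<-50, -5, 59>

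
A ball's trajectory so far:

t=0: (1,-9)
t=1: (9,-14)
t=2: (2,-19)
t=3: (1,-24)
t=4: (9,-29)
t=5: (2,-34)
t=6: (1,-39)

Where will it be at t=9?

(1,-54)

The first coordinate repeats the cycle [1, 9, 2] with period 3; step 9 mod 3 = 0, giving 1.
The second coordinate changes by -5 each step, so at step 9 it is -9 + 9·(-5) = -54.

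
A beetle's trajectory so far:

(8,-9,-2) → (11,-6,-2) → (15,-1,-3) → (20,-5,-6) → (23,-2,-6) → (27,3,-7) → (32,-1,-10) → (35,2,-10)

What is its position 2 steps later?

Differencing gives (+3,+3,+0), (+4,+5,-1), (+5,-4,-3), (+3,+3,+0), (+4,+5,-1), (+5,-4,-3), (+3,+3,+0). This is the pattern (+3,+3,+0), (+4,+5,-1), (+5,-4,-3) repeated.
step 8: apply (+4,+5,-1) → (39,7,-11)
step 9: apply (+5,-4,-3) → (44,3,-14)

(44,3,-14)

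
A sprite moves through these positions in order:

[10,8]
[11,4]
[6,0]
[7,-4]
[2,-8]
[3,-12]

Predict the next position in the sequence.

[-2,-16]

The moves between consecutive positions are [+1,-4], [-5,-4], [+1,-4], [-5,-4], [+1,-4]; they repeat the 2-cycle [[+1,-4], [-5,-4]].
step 6: apply [-5,-4] → [-2,-16]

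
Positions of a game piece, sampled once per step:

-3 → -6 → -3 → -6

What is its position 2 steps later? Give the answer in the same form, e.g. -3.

-6

Consecutive displacements -3, +3, -3 scale by a factor of -1 each step.
step 4: -6 + 3 → -3
step 5: -3 − 3 → -6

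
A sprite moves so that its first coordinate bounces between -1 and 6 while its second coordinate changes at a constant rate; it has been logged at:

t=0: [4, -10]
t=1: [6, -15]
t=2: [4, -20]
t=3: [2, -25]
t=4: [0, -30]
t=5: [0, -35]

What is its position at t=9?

[4, -55]

The first coordinate reflects between -1 and 6, moving 2 per step.
  step 6: 0 → 2
  step 7: 2 → 4
  step 8: 4 → 6
  step 9: 6 → 4
The second coordinate changes by -5 each step: at step 9 it is -55.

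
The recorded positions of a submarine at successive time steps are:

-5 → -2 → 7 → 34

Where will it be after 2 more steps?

358

The jumps are +3, +9, +27 — a geometric progression with ratio 3.
step 4: 34 + 81 → 115
step 5: 115 + 243 → 358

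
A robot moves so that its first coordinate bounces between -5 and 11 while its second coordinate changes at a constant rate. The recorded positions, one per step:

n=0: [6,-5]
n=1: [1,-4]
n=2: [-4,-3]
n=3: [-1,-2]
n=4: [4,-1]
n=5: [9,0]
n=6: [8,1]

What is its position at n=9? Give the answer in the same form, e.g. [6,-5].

The first coordinate travels 5 per step and bounces off the walls at -5 and 11.
  step 7: 8 → 3
  step 8: 3 → -2
  step 9: -2 → -3
The second coordinate changes by +1 each step: at step 9 it is 4.

[-3,4]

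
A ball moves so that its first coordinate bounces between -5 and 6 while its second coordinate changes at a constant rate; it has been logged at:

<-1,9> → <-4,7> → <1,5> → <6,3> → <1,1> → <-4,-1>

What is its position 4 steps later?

<-2,-9>

The first coordinate reflects between -5 and 6, moving 5 per step.
  step 6: -4 → -1
  step 7: -1 → 4
  step 8: 4 → 3
  step 9: 3 → -2
The second coordinate changes by -2 each step: at step 9 it is -9.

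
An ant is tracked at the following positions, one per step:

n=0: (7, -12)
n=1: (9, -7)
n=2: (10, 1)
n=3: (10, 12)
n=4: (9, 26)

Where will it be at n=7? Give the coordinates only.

(0, 86)

First differences are (+2, +5), (+1, +8), (+0, +11), (-1, +14); their common second difference is (-1, +3) (constant acceleration).
step 5: (9, 26) + (-2, +17) → (7, 43)
step 6: (7, 43) + (-3, +20) → (4, 63)
step 7: (4, 63) + (-4, +23) → (0, 86)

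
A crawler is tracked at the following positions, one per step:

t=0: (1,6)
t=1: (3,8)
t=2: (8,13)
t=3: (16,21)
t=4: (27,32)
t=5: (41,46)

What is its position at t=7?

(78,83)

Successive displacements: (+2,+2), (+5,+5), (+8,+8), (+11,+11), (+14,+14) — each changes by (+3,+3).
step 6: (41,46) + (+17,+17) → (58,63)
step 7: (58,63) + (+20,+20) → (78,83)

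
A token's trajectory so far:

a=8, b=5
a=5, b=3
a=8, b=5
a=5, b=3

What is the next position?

a=8, b=5

Step-to-step displacements: (-3,-2), (+3,+2), (-3,-2); each is -1× the previous.
step 4: a=5, b=3 + (+3,+2) → a=8, b=5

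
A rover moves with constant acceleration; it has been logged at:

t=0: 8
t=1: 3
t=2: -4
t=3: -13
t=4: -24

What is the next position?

Taking differences between consecutive positions: -5, -7, -9, -11. These grow by -2 each step.
step 5: -24 − 13 → -37

-37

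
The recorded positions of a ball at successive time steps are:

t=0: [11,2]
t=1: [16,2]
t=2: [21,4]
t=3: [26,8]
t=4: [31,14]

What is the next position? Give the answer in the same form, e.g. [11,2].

Successive displacements: [+5,+0], [+5,+2], [+5,+4], [+5,+6] — each changes by [+0,+2].
step 5: [31,14] + [+5,+8] → [36,22]

[36,22]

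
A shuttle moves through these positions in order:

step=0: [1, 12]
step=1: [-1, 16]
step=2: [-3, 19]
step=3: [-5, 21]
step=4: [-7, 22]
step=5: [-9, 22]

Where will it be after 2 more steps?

[-13, 19]

Successive displacements: [-2, +4], [-2, +3], [-2, +2], [-2, +1], [-2, +0] — each changes by [+0, -1].
step 6: [-9, 22] + [-2, -1] → [-11, 21]
step 7: [-11, 21] + [-2, -2] → [-13, 19]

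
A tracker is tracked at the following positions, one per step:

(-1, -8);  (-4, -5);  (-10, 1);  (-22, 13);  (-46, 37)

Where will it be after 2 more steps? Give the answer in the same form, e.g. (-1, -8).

Consecutive displacements (-3, +3), (-6, +6), (-12, +12), (-24, +24) scale by a factor of 2 each step.
step 5: (-46, 37) + (-48, +48) → (-94, 85)
step 6: (-94, 85) + (-96, +96) → (-190, 181)

(-190, 181)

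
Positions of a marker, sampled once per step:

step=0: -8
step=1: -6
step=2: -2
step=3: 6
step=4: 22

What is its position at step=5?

54

The jumps are +2, +4, +8, +16 — a geometric progression with ratio 2.
step 5: 22 + 32 → 54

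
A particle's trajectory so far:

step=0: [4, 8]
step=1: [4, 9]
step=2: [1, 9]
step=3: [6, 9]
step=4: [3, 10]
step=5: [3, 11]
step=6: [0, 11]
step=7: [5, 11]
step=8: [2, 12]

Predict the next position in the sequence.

[2, 13]

Differencing gives [+0, +1], [-3, +0], [+5, +0], [-3, +1], [+0, +1], [-3, +0], [+5, +0], [-3, +1]. This is the pattern [+0, +1], [-3, +0], [+5, +0], [-3, +1] repeated.
step 9: apply [+0, +1] → [2, 13]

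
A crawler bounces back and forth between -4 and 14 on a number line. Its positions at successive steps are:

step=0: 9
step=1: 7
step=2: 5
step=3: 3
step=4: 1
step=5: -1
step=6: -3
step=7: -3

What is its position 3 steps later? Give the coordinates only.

3

The value travels 2 per step and bounces off the walls at -4 and 14.
  step 8: -3 → -1
  step 9: -1 → 1
  step 10: 1 → 3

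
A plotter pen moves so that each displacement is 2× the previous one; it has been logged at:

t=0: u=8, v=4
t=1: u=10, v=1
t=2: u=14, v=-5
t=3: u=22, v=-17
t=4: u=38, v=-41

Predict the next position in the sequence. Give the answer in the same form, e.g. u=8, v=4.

u=70, v=-89

Step-to-step displacements: (+2,-3), (+4,-6), (+8,-12), (+16,-24); each is 2× the previous.
step 5: u=38, v=-41 + (+32,-48) → u=70, v=-89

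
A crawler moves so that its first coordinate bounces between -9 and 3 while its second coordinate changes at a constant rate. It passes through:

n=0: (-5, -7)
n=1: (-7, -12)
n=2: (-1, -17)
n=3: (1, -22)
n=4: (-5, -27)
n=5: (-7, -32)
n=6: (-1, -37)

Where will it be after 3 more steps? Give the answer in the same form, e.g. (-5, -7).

The first coordinate reflects between -9 and 3, moving 6 per step.
  step 7: -1 → 1
  step 8: 1 → -5
  step 9: -5 → -7
The second coordinate changes by -5 each step: at step 9 it is -52.

(-7, -52)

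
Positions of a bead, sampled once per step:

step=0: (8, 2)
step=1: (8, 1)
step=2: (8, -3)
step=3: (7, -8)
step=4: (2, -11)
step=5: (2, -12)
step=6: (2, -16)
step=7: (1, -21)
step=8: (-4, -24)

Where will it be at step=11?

(-5, -34)

Differencing gives (+0, -1), (+0, -4), (-1, -5), (-5, -3), (+0, -1), (+0, -4), (-1, -5), (-5, -3). This is the pattern (+0, -1), (+0, -4), (-1, -5), (-5, -3) repeated.
step 9: apply (+0, -1) → (-4, -25)
step 10: apply (+0, -4) → (-4, -29)
step 11: apply (-1, -5) → (-5, -34)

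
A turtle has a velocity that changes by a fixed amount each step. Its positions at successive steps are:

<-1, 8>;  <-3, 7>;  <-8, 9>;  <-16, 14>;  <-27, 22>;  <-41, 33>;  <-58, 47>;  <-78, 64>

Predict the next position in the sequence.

First differences are <-2, -1>, <-5, +2>, <-8, +5>, <-11, +8>, <-14, +11>, <-17, +14>, <-20, +17>; their common second difference is <-3, +3> (constant acceleration).
step 8: <-78, 64> + <-23, +20> → <-101, 84>

<-101, 84>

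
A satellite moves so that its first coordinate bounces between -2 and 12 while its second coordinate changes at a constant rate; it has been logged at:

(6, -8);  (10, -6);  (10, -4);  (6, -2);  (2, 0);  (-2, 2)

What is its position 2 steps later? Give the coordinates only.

(6, 6)

The first coordinate reflects between -2 and 12, moving 4 per step.
  step 6: -2 → 2
  step 7: 2 → 6
The second coordinate changes by +2 each step: at step 7 it is 6.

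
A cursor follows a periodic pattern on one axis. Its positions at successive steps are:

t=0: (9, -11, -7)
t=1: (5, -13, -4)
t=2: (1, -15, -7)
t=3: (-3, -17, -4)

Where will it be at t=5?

(-11, -21, -4)

First: linear, -4 per step → -11 at step 5.
Second: linear, -2 per step → -21 at step 5.
Third: cycles through -7, -4 every 2 steps. Step 5 lands at position 1 of the cycle → -4.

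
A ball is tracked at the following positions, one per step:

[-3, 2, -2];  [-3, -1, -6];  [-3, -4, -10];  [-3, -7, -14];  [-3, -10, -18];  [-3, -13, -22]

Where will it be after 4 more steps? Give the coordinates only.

[-3, -25, -38]

Each step adds [+0, -3, -4] to the position.
step 6: [-3, -13, -22] + [+0, -3, -4] → [-3, -16, -26]
step 7: [-3, -16, -26] + [+0, -3, -4] → [-3, -19, -30]
step 8: [-3, -19, -30] + [+0, -3, -4] → [-3, -22, -34]
step 9: [-3, -22, -34] + [+0, -3, -4] → [-3, -25, -38]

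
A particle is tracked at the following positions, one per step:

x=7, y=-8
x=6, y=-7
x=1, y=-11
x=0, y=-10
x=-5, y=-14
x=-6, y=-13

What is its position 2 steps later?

x=-12, y=-16

Step-to-step displacements: (-1, +1), (-5, -4), (-1, +1), (-5, -4), (-1, +1) — a repeating cycle of length 2.
step 6: apply (-5, -4) → x=-11, y=-17
step 7: apply (-1, +1) → x=-12, y=-16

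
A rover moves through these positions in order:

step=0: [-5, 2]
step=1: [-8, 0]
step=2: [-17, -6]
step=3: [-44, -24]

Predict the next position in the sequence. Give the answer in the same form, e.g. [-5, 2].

[-125, -78]

Consecutive displacements [-3, -2], [-9, -6], [-27, -18] scale by a factor of 3 each step.
step 4: [-44, -24] + [-81, -54] → [-125, -78]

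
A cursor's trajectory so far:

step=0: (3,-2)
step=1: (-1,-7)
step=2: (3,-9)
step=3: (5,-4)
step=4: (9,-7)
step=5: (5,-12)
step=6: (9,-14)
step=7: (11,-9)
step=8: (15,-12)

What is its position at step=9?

Step-to-step displacements: (-4,-5), (+4,-2), (+2,+5), (+4,-3), (-4,-5), (+4,-2), (+2,+5), (+4,-3) — a repeating cycle of length 4.
step 9: apply (-4,-5) → (11,-17)

(11,-17)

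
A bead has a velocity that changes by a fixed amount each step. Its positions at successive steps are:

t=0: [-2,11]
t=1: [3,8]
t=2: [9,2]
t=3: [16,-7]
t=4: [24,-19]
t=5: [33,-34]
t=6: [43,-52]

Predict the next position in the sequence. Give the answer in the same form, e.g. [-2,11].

First differences are [+5,-3], [+6,-6], [+7,-9], [+8,-12], [+9,-15], [+10,-18]; their common second difference is [+1,-3] (constant acceleration).
step 7: [43,-52] + [+11,-21] → [54,-73]

[54,-73]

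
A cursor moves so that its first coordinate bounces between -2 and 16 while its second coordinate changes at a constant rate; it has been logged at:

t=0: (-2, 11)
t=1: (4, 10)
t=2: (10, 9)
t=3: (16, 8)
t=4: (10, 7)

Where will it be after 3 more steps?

The first coordinate travels 6 per step and bounces off the walls at -2 and 16.
  step 5: 10 → 4
  step 6: 4 → -2
  step 7: -2 → 4
The second coordinate changes by -1 each step: at step 7 it is 4.

(4, 4)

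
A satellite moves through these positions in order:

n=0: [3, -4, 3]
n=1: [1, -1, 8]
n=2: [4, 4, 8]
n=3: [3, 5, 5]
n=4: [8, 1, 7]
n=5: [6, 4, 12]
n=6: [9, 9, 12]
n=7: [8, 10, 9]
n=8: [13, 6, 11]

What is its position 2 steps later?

Differencing gives [-2, +3, +5], [+3, +5, +0], [-1, +1, -3], [+5, -4, +2], [-2, +3, +5], [+3, +5, +0], [-1, +1, -3], [+5, -4, +2]. This is the pattern [-2, +3, +5], [+3, +5, +0], [-1, +1, -3], [+5, -4, +2] repeated.
step 9: apply [-2, +3, +5] → [11, 9, 16]
step 10: apply [+3, +5, +0] → [14, 14, 16]

[14, 14, 16]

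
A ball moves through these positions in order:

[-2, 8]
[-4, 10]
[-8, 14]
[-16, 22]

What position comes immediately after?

[-32, 38]

Step-to-step displacements: [-2, +2], [-4, +4], [-8, +8]; each is 2× the previous.
step 4: [-16, 22] + [-16, +16] → [-32, 38]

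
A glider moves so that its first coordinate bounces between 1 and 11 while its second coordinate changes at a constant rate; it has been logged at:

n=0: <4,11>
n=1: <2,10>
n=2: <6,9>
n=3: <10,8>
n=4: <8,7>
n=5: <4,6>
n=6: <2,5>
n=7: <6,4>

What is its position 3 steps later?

<4,1>

The first coordinate travels 4 per step and bounces off the walls at 1 and 11.
  step 8: 6 → 10
  step 9: 10 → 8
  step 10: 8 → 4
The second coordinate changes by -1 each step: at step 10 it is 1.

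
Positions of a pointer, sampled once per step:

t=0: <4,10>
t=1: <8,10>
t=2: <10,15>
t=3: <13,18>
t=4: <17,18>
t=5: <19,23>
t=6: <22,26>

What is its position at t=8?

<28,31>

The moves between consecutive positions are <+4,+0>, <+2,+5>, <+3,+3>, <+4,+0>, <+2,+5>, <+3,+3>; they repeat the 3-cycle [<+4,+0>, <+2,+5>, <+3,+3>].
step 7: apply <+4,+0> → <26,26>
step 8: apply <+2,+5> → <28,31>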